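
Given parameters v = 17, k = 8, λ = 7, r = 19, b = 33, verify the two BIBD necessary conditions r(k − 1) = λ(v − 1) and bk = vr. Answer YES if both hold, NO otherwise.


Condition (i): r(k − 1) = 19·7 = 133; λ(v − 1) = 7·16 = 112. Match? NO.
Condition (ii): bk = 33·8 = 264; vr = 17·19 = 323. Match? NO.
Both conditions hold? NO.

NO


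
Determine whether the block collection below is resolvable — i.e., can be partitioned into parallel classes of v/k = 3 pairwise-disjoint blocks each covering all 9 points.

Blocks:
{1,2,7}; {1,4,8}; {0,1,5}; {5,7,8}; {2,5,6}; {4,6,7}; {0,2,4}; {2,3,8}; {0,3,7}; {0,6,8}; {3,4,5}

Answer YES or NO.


v = 9, block size k = 3, number of blocks = 11.
For resolvability, blocks must partition into parallel classes of size v/k = 3.
Total blocks must therefore be a multiple of 3: 11 = 3·3 + 2 ⇒ not divisible ✗.
Resolvable? NO.

NO


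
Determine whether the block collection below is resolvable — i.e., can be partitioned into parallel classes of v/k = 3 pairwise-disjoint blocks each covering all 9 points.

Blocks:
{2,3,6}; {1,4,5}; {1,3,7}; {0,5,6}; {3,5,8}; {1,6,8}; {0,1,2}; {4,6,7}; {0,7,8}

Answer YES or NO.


v = 9, block size k = 3, number of blocks = 9.
For resolvability, blocks must partition into parallel classes of size v/k = 3.
Total blocks must therefore be a multiple of 3: 9 = 3·3 + 0 ⇒ divisible ✓.
Consider block {1,3,7}. The only other block(s) in the collection disjoint from it are {0,5,6} — just 1 block(s). Any parallel class containing {1,3,7} would need 2 other blocks each disjoint from it, so no parallel class of size 3 can contain {1,3,7}.
Since every block must belong to some parallel class in a resolution, the collection cannot be partitioned into parallel classes.
Resolvable? NO.

NO


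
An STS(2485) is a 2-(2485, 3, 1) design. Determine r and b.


An STS(v) is a 2-(v, 3, 1) BIBD: block size k = 3, λ = 1.
Replication: r(k − 1) = λ(v − 1) ⇒ r·2 = 2485 − 1 = 2484 ⇒ r = 1242.
Block count: b = v(v − 1)/6 = 2485·2484/6 = 6172740/6 = 1028790.
(Check via bk = vr: 1028790·3 = 3086370 = 2485·1242 = 3086370 ✓.)

r = 1242, b = 1028790.


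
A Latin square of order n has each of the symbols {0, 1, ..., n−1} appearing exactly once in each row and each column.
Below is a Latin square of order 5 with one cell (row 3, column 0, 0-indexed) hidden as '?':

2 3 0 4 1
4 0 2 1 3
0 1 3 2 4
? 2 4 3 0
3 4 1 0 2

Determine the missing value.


Row 3 contains symbols [0, 2, 3, 4] — missing [1].
Column 0 contains symbols [0, 2, 3, 4] — missing [1].
The missing symbol must appear in both missing sets; intersection = [1].
Therefore the hidden value is 1.

Missing value = 1.


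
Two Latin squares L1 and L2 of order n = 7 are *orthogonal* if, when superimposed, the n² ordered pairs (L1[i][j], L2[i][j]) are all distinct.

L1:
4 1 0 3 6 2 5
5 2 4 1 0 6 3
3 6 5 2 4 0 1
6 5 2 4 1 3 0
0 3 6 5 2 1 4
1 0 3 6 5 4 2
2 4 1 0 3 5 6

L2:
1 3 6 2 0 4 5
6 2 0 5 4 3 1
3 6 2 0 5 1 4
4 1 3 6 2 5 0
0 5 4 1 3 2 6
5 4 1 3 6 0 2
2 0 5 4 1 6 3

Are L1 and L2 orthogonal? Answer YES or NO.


Form the n² = 49 superimposed pairs (L1[i][j], L2[i][j]), row by row (rows and columns indexed from 0):
row 0: (4,1) (1,3) (0,6) (3,2) (6,0) (2,4) (5,5)
row 1: (5,6) (2,2) (4,0) (1,5) (0,4) (6,3) (3,1)
row 2: (3,3) (6,6) (5,2) (2,0) (4,5) (0,1) (1,4)
row 3: (6,4) (5,1) (2,3) (4,6) (1,2) (3,5) (0,0)
row 4: (0,0) (3,5) (6,4) (5,1) (2,3) (1,2) (4,6)
row 5: (1,5) (0,4) (3,1) (6,3) (5,6) (4,0) (2,2)
row 6: (2,2) (4,0) (1,5) (0,4) (3,1) (5,6) (6,3)
Orthogonality requires all 49 pairs distinct.
But the pair (0,0) repeats: cell (3,6) has L1 = 0, L2 = 0, and cell (4,0) has L1 = 0, L2 = 0.
A repeated pair means some other pair never occurs (only 28 distinct pairs out of 49), so the squares are not orthogonal.
Conclusion: NO.

NO


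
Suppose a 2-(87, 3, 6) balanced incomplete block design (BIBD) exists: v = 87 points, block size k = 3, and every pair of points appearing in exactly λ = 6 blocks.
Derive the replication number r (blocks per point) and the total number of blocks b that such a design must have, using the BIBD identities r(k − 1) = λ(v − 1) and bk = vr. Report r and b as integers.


Any 2-(v, k, λ) BIBD satisfies two necessary conditions:
  (i)  Each point sits in r blocks, and counting incidences through any fixed point gives r(k − 1) = λ(v − 1), so r = λ(v − 1)/(k − 1).
  (ii) Total incidences bk = vr, so b = vr/k.
Step 1: r = λ(v − 1)/(k − 1) = 6·(87 − 1)/(3 − 1) = 6·86/2 = 516/2 = 258.
Step 2: b = vr/k = 87·258/3 = 22446/3 = 7482.
Check integrality: r = 258 ∈ Z ✓, b = 7482 ∈ Z ✓.
(These identities are necessary conditions: they determine r and b for any design with these parameters, but do not by themselves prove that one exists.)

r = 258, b = 7482.


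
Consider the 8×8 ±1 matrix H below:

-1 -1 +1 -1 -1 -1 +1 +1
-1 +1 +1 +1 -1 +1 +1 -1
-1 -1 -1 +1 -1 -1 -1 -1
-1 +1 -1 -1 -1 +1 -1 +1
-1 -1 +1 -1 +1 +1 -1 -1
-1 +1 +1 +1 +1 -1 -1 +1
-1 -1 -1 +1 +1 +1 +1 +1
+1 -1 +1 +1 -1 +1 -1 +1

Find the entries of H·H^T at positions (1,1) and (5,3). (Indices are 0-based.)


Row 1 of H: [-1, 1, 1, 1, -1, 1, 1, -1].
Row 3 of H: [-1, 1, -1, -1, -1, 1, -1, 1].
Row 5 of H: [-1, 1, 1, 1, 1, -1, -1, 1].
(H·H^T)[1][1] = Σ_j H[1][j]·H[1][j] = (-1)² + (1)² + (1)² + (1)² + (-1)² + (1)² + (1)² + (-1)² = 1 + 1 + 1 + 1 + 1 + 1 + 1 + 1 = 8.
(H·H^T)[5][3] = Σ_j H[5][j]·H[3][j] = (-1)·(-1) + (1)·(1) + (1)·(-1) + (1)·(-1) + (1)·(-1) + (-1)·(1) + (-1)·(-1) + (1)·(1) = 1 + 1 + -1 + -1 + -1 + -1 + 1 + 1 = 0.
So rows 5 and 3 are orthogonal; the diagonal entry equals n = 8.

(1,1) entry = 8; (5,3) entry = 0.


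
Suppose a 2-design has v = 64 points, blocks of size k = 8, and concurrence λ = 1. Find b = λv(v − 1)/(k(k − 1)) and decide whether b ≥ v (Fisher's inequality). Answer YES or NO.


b = λv(v − 1)/(k(k − 1)) = 1·64·63/(8·7) = 4032/56 = 72.
Compare with v = 64: b ≥ v, so Fisher's inequality holds.

YES


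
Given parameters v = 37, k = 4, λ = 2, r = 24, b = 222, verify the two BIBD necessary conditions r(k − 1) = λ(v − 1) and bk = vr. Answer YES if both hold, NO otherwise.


Condition (i): r(k − 1) = 24·3 = 72; λ(v − 1) = 2·36 = 72. Match? YES.
Condition (ii): bk = 222·4 = 888; vr = 37·24 = 888. Match? YES.
Both conditions hold? YES.

YES


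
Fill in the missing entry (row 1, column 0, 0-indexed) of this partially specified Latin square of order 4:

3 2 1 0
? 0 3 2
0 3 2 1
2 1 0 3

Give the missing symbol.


Row 1 contains symbols [0, 2, 3] — missing [1].
Column 0 contains symbols [0, 2, 3] — missing [1].
The missing symbol must appear in both missing sets; intersection = [1].
Therefore the hidden value is 1.

Missing value = 1.


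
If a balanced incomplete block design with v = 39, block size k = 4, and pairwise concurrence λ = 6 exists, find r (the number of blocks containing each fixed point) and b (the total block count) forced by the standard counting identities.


Any 2-(v, k, λ) BIBD satisfies two necessary conditions:
  (i)  Each point sits in r blocks, and counting incidences through any fixed point gives r(k − 1) = λ(v − 1), so r = λ(v − 1)/(k − 1).
  (ii) Total incidences bk = vr, so b = vr/k.
Step 1: r = λ(v − 1)/(k − 1) = 6·(39 − 1)/(4 − 1) = 6·38/3 = 228/3 = 76.
Step 2: b = vr/k = 39·76/4 = 2964/4 = 741.
Check integrality: r = 76 ∈ Z ✓, b = 741 ∈ Z ✓.
(These identities are necessary conditions: they determine r and b for any design with these parameters, but do not by themselves prove that one exists.)

r = 76, b = 741.


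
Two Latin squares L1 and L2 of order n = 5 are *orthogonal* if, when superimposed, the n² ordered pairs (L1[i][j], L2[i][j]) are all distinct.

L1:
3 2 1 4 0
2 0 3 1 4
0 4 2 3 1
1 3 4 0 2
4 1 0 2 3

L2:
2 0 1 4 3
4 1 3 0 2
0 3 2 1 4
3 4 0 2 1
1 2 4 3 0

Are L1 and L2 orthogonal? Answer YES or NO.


Form the n² = 25 superimposed pairs (L1[i][j], L2[i][j]), row by row (rows and columns indexed from 0):
row 0: (3,2) (2,0) (1,1) (4,4) (0,3)
row 1: (2,4) (0,1) (3,3) (1,0) (4,2)
row 2: (0,0) (4,3) (2,2) (3,1) (1,4)
row 3: (1,3) (3,4) (4,0) (0,2) (2,1)
row 4: (4,1) (1,2) (0,4) (2,3) (3,0)
Orthogonality requires all 25 pairs distinct.
Check by first coordinate: for each symbol s of L1, list the L2 entries in the n cells where L1 = s; they must all differ.
  L1 = 0: L2 entries (in reading order) 3, 1, 0, 2, 4 — all 5 distinct ✓
  L1 = 1: L2 entries (in reading order) 1, 0, 4, 3, 2 — all 5 distinct ✓
  L1 = 2: L2 entries (in reading order) 0, 4, 2, 1, 3 — all 5 distinct ✓
  L1 = 3: L2 entries (in reading order) 2, 3, 1, 4, 0 — all 5 distinct ✓
  L1 = 4: L2 entries (in reading order) 4, 2, 3, 0, 1 — all 5 distinct ✓
Every symbol of L1 meets every symbol of L2 exactly once, so all 25 pairs are distinct (25 of 25).
Conclusion: YES.

YES


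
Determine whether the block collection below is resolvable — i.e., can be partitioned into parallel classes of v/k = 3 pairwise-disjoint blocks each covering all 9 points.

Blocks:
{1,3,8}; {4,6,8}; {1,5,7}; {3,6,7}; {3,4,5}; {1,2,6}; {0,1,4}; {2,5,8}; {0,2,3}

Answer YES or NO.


v = 9, block size k = 3, number of blocks = 9.
For resolvability, blocks must partition into parallel classes of size v/k = 3.
Total blocks must therefore be a multiple of 3: 9 = 3·3 + 0 ⇒ divisible ✓.
Consider block {1,3,8}. It intersects every other block in the collection, so no parallel class of size 3 can contain it.
Since every block must belong to some parallel class in a resolution, the collection cannot be partitioned into parallel classes.
Resolvable? NO.

NO


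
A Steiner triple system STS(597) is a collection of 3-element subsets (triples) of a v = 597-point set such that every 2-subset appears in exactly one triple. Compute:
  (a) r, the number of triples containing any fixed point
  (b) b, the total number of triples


An STS(v) is a 2-(v, 3, 1) BIBD: block size k = 3, λ = 1.
Replication: r(k − 1) = λ(v − 1) ⇒ r·2 = 597 − 1 = 596 ⇒ r = 298.
Block count: bk = vr ⇒ b·3 = 597·298 = 177906 ⇒ b = 59302.
(Check via b = v(v − 1)/6 = 597·596/6 = 355812/6 = 59302.)

r = 298, b = 59302.


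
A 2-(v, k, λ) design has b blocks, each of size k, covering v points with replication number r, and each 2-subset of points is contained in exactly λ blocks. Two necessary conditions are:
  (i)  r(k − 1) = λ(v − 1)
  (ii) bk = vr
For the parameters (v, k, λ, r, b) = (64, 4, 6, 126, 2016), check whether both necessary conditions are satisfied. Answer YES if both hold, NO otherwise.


Condition (i): r(k − 1) = 126·3 = 378; λ(v − 1) = 6·63 = 378. Match? YES.
Condition (ii): bk = 2016·4 = 8064; vr = 64·126 = 8064. Match? YES.
Both conditions hold? YES.

YES


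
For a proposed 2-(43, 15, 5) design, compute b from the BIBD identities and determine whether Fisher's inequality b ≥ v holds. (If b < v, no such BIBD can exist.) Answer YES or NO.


r = λ(v − 1)/(k − 1) = 5·42/14 = 15.
b = vr/k = 43·15/15 = 43.
Fisher's inequality: b ≥ v ⇔ 43 ≥ 43? YES.

YES


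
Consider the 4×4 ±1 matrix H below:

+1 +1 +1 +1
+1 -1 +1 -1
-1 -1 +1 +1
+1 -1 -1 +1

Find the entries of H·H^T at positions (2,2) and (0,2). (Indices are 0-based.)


Row 0 of H: [1, 1, 1, 1].
Row 2 of H: [-1, -1, 1, 1].
(H·H^T)[2][2] = Σ_j H[2][j]·H[2][j] = (-1)² + (-1)² + (1)² + (1)² = 1 + 1 + 1 + 1 = 4.
(H·H^T)[0][2] = Σ_j H[0][j]·H[2][j] = (1)·(-1) + (1)·(-1) + (1)·(1) + (1)·(1) = -1 + -1 + 1 + 1 = 0.
So rows 0 and 2 are orthogonal; the diagonal entry equals n = 4.

(2,2) entry = 4; (0,2) entry = 0.


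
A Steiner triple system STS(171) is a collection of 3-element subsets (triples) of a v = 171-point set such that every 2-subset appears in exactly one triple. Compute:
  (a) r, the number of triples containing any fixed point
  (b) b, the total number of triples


An STS(v) is a 2-(v, 3, 1) BIBD: block size k = 3, λ = 1.
Replication: r(k − 1) = λ(v − 1) ⇒ r·2 = 171 − 1 = 170 ⇒ r = 85.
Block count: bk = vr ⇒ b·3 = 171·85 = 14535 ⇒ b = 4845.
(Check via b = v(v − 1)/6 = 171·170/6 = 29070/6 = 4845.)

r = 85, b = 4845.


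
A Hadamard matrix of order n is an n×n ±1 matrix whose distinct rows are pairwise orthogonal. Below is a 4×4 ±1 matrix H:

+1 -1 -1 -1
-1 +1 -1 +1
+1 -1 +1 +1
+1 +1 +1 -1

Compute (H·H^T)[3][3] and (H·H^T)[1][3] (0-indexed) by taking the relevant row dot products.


Row 1 of H: [-1, 1, -1, 1].
Row 3 of H: [1, 1, 1, -1].
(H·H^T)[3][3] = Σ_j H[3][j]·H[3][j] = (1)² + (1)² + (1)² + (-1)² = 1 + 1 + 1 + 1 = 4.
(H·H^T)[1][3] = Σ_j H[1][j]·H[3][j] = (-1)·(1) + (1)·(1) + (-1)·(1) + (1)·(-1) = -1 + 1 + -1 + -1 = -2.
Rows 1 and 3 are not orthogonal (dot product = -2 ≠ 0), so H is not a Hadamard matrix.

(3,3) entry = 4; (1,3) entry = -2.


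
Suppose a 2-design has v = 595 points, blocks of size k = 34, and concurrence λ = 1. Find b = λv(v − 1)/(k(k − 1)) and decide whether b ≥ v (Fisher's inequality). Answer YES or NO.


b = λv(v − 1)/(k(k − 1)) = 1·595·594/(34·33) = 353430/1122 = 315.
Compare with v = 595: b < v, so Fisher's inequality fails.

NO


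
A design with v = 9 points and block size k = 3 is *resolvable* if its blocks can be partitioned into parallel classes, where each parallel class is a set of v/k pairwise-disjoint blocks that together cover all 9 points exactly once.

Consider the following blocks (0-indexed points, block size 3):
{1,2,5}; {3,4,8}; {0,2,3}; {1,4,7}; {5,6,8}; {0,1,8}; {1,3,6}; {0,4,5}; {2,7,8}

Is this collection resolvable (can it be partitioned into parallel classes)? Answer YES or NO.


v = 9, block size k = 3, number of blocks = 9.
For resolvability, blocks must partition into parallel classes of size v/k = 3.
Total blocks must therefore be a multiple of 3: 9 = 3·3 + 0 ⇒ divisible ✓.
Consider block {1,2,5}. The only other block(s) in the collection disjoint from it are {3,4,8} — just 1 block(s). Any parallel class containing {1,2,5} would need 2 other blocks each disjoint from it, so no parallel class of size 3 can contain {1,2,5}.
Since every block must belong to some parallel class in a resolution, the collection cannot be partitioned into parallel classes.
Resolvable? NO.

NO


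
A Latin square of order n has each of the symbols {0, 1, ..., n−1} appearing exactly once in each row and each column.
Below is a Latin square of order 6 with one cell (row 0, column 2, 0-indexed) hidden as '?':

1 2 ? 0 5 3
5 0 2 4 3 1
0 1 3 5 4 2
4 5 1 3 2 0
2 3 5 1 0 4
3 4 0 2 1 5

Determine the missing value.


Row 0 contains symbols [0, 1, 2, 3, 5] — missing [4].
Column 2 contains symbols [0, 1, 2, 3, 5] — missing [4].
The missing symbol must appear in both missing sets; intersection = [4].
Therefore the hidden value is 4.

Missing value = 4.


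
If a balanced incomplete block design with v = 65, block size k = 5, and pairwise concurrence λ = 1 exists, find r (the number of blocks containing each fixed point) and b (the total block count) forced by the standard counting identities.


Any 2-(v, k, λ) BIBD satisfies two necessary conditions:
  (i)  Each point sits in r blocks, and counting incidences through any fixed point gives r(k − 1) = λ(v − 1), so r = λ(v − 1)/(k − 1).
  (ii) Total incidences bk = vr, so b = vr/k.
Step 1: r = λ(v − 1)/(k − 1) = 1·(65 − 1)/(5 − 1) = 1·64/4 = 64/4 = 16.
Step 2: b = vr/k = 65·16/5 = 1040/5 = 208.
Check integrality: r = 16 ∈ Z ✓, b = 208 ∈ Z ✓.
(These identities are necessary conditions: they determine r and b for any design with these parameters, but do not by themselves prove that one exists.)

r = 16, b = 208.


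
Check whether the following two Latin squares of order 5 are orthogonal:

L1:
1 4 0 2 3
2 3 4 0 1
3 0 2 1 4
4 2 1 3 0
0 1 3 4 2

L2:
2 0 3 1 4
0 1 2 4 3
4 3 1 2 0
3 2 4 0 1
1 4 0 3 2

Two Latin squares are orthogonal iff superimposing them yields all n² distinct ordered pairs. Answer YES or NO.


Form the n² = 25 superimposed pairs (L1[i][j], L2[i][j]), row by row (rows and columns indexed from 0):
row 0: (1,2) (4,0) (0,3) (2,1) (3,4)
row 1: (2,0) (3,1) (4,2) (0,4) (1,3)
row 2: (3,4) (0,3) (2,1) (1,2) (4,0)
row 3: (4,3) (2,2) (1,4) (3,0) (0,1)
row 4: (0,1) (1,4) (3,0) (4,3) (2,2)
Orthogonality requires all 25 pairs distinct.
But the pair (3,4) repeats: cell (0,4) has L1 = 3, L2 = 4, and cell (2,0) has L1 = 3, L2 = 4.
A repeated pair means some other pair never occurs (only 15 distinct pairs out of 25), so the squares are not orthogonal.
Conclusion: NO.

NO


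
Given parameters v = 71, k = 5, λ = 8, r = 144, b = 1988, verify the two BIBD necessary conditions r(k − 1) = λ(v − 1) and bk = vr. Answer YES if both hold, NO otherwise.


Condition (i): r(k − 1) = 144·4 = 576; λ(v − 1) = 8·70 = 560. Match? NO.
Condition (ii): bk = 1988·5 = 9940; vr = 71·144 = 10224. Match? NO.
Both conditions hold? NO.

NO


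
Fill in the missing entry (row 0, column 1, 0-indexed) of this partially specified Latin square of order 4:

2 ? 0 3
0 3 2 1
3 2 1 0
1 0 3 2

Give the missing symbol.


Row 0 contains symbols [0, 2, 3] — missing [1].
Column 1 contains symbols [0, 2, 3] — missing [1].
The missing symbol must appear in both missing sets; intersection = [1].
Therefore the hidden value is 1.

Missing value = 1.


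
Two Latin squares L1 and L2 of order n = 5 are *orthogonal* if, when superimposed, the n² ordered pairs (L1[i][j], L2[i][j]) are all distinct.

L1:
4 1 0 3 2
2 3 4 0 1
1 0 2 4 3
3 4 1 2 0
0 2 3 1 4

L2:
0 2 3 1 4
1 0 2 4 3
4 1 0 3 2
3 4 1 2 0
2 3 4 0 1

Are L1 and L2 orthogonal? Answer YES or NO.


Form the n² = 25 superimposed pairs (L1[i][j], L2[i][j]), row by row (rows and columns indexed from 0):
row 0: (4,0) (1,2) (0,3) (3,1) (2,4)
row 1: (2,1) (3,0) (4,2) (0,4) (1,3)
row 2: (1,4) (0,1) (2,0) (4,3) (3,2)
row 3: (3,3) (4,4) (1,1) (2,2) (0,0)
row 4: (0,2) (2,3) (3,4) (1,0) (4,1)
Orthogonality requires all 25 pairs distinct.
Check by first coordinate: for each symbol s of L1, list the L2 entries in the n cells where L1 = s; they must all differ.
  L1 = 0: L2 entries (in reading order) 3, 4, 1, 0, 2 — all 5 distinct ✓
  L1 = 1: L2 entries (in reading order) 2, 3, 4, 1, 0 — all 5 distinct ✓
  L1 = 2: L2 entries (in reading order) 4, 1, 0, 2, 3 — all 5 distinct ✓
  L1 = 3: L2 entries (in reading order) 1, 0, 2, 3, 4 — all 5 distinct ✓
  L1 = 4: L2 entries (in reading order) 0, 2, 3, 4, 1 — all 5 distinct ✓
Every symbol of L1 meets every symbol of L2 exactly once, so all 25 pairs are distinct (25 of 25).
Conclusion: YES.

YES


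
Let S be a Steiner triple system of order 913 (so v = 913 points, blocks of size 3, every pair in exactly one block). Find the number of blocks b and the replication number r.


An STS(v) is a 2-(v, 3, 1) BIBD: block size k = 3, λ = 1.
Replication: r(k − 1) = λ(v − 1) ⇒ r·2 = 913 − 1 = 912 ⇒ r = 456.
Block count: b = v(v − 1)/6 = 913·912/6 = 832656/6 = 138776.
(Check via bk = vr: 138776·3 = 416328 = 913·456 = 416328 ✓.)

r = 456, b = 138776.


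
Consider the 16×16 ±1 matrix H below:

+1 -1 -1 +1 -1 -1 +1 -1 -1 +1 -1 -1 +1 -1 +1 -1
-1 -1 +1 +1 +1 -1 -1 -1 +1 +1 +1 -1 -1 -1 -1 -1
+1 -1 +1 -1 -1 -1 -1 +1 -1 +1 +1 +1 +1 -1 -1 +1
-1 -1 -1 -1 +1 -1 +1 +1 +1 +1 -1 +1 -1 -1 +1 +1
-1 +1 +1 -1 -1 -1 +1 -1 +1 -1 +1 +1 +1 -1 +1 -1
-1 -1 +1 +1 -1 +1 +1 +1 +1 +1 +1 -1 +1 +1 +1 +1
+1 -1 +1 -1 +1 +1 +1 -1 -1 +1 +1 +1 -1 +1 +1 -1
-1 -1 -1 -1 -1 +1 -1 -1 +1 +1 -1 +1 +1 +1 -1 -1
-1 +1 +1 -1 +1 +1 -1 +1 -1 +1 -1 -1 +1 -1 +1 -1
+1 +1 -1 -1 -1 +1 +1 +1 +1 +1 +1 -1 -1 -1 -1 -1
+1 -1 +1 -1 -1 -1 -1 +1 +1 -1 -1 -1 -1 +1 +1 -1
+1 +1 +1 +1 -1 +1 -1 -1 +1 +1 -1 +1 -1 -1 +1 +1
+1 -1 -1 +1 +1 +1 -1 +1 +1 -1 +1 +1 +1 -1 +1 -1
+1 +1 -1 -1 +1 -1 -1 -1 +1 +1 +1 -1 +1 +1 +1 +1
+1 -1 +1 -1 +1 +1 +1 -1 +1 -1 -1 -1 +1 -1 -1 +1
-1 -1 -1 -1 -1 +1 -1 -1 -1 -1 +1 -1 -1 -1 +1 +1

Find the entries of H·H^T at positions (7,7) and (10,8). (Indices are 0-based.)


Row 7 of H: [-1, -1, -1, -1, -1, 1, -1, -1, 1, 1, -1, 1, 1, 1, -1, -1].
Row 8 of H: [-1, 1, 1, -1, 1, 1, -1, 1, -1, 1, -1, -1, 1, -1, 1, -1].
Row 10 of H: [1, -1, 1, -1, -1, -1, -1, 1, 1, -1, -1, -1, -1, 1, 1, -1].
(H·H^T)[7][7] = Σ_j H[7][j]·H[7][j] = (-1)² + (-1)² + (-1)² + (-1)² + (-1)² + (1)² + (-1)² + (-1)² + (1)² + (1)² + (-1)² + (1)² + (1)² + (1)² + (-1)² + (-1)² = 1 + 1 + 1 + 1 + 1 + 1 + 1 + 1 + 1 + 1 + 1 + 1 + 1 + 1 + 1 + 1 = 16.
(H·H^T)[10][8] = Σ_j H[10][j]·H[8][j] = (1)·(-1) + (-1)·(1) + (1)·(1) + (-1)·(-1) + (-1)·(1) + (-1)·(1) + (-1)·(-1) + (1)·(1) + (1)·(-1) + (-1)·(1) + (-1)·(-1) + (-1)·(-1) + (-1)·(1) + (1)·(-1) + (1)·(1) + (-1)·(-1) = -1 + -1 + 1 + 1 + -1 + -1 + 1 + 1 + -1 + -1 + 1 + 1 + -1 + -1 + 1 + 1 = 0.
So rows 10 and 8 are orthogonal; the diagonal entry equals n = 16.

(7,7) entry = 16; (10,8) entry = 0.


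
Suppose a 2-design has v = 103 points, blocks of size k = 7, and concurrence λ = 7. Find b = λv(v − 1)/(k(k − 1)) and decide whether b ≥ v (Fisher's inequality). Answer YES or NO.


r = λ(v − 1)/(k − 1) = 7·102/6 = 119.
b = vr/k = 103·119/7 = 1751.
Fisher's inequality: b ≥ v ⇔ 1751 ≥ 103? YES.

YES


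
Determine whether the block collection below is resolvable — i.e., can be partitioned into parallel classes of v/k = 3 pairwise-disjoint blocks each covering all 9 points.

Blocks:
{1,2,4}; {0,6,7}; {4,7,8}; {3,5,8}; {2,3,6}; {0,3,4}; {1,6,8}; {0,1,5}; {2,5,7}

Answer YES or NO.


v = 9, block size k = 3, number of blocks = 9.
For resolvability, blocks must partition into parallel classes of size v/k = 3.
Total blocks must therefore be a multiple of 3: 9 = 3·3 + 0 ⇒ divisible ✓.
Greedy packing gives 3 candidate class(es). Each should be a full parallel class (size 3, covers all 9 points).
  Class 1 (3 blocks): {1,2,4}; {0,6,7}; {3,5,8}. Points covered: [0, 1, 2, 3, 4, 5, 6, 7, 8].
  Class 2 (3 blocks): {4,7,8}; {2,3,6}; {0,1,5}. Points covered: [0, 1, 2, 3, 4, 5, 6, 7, 8].
  Class 3 (3 blocks): {0,3,4}; {1,6,8}; {2,5,7}. Points covered: [0, 1, 2, 3, 4, 5, 6, 7, 8].
All classes full (size 3)? YES. All classes cover every point? YES.
Resolvable? YES.

YES


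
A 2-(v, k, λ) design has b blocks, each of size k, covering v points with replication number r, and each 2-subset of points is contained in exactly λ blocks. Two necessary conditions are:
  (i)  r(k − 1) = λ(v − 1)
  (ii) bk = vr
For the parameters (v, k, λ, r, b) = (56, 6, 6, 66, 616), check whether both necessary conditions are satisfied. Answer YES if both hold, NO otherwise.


Condition (i): r(k − 1) = 66·5 = 330; λ(v − 1) = 6·55 = 330. Match? YES.
Condition (ii): bk = 616·6 = 3696; vr = 56·66 = 3696. Match? YES.
Both conditions hold? YES.

YES


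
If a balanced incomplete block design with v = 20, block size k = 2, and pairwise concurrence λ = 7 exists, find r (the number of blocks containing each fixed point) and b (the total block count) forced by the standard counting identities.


Any 2-(v, k, λ) BIBD satisfies two necessary conditions:
  (i)  Each point sits in r blocks, and counting incidences through any fixed point gives r(k − 1) = λ(v − 1), so r = λ(v − 1)/(k − 1).
  (ii) Total incidences bk = vr, so b = vr/k.
Step 1: r = λ(v − 1)/(k − 1) = 7·(20 − 1)/(2 − 1) = 7·19/1 = 133/1 = 133.
Step 2: b = vr/k = 20·133/2 = 2660/2 = 1330.
Check integrality: r = 133 ∈ Z ✓, b = 1330 ∈ Z ✓.
(These identities are necessary conditions: they determine r and b for any design with these parameters, but do not by themselves prove that one exists.)

r = 133, b = 1330.


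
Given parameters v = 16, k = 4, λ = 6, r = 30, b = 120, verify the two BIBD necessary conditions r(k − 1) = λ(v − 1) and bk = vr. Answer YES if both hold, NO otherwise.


Condition (i): r(k − 1) = 30·3 = 90; λ(v − 1) = 6·15 = 90. Match? YES.
Condition (ii): bk = 120·4 = 480; vr = 16·30 = 480. Match? YES.
Both conditions hold? YES.

YES


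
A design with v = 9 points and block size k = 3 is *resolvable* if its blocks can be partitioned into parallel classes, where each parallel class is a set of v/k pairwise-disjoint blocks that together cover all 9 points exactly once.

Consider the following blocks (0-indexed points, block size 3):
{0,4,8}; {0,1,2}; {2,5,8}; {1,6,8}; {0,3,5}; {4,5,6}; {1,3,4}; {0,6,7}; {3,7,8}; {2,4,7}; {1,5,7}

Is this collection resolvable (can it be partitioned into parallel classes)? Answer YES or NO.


v = 9, block size k = 3, number of blocks = 11.
For resolvability, blocks must partition into parallel classes of size v/k = 3.
Total blocks must therefore be a multiple of 3: 11 = 3·3 + 2 ⇒ not divisible ✗.
Resolvable? NO.

NO


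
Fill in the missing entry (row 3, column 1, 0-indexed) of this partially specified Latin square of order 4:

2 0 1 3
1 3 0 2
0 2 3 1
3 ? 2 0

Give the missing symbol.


Row 3 contains symbols [0, 2, 3] — missing [1].
Column 1 contains symbols [0, 2, 3] — missing [1].
The missing symbol must appear in both missing sets; intersection = [1].
Therefore the hidden value is 1.

Missing value = 1.


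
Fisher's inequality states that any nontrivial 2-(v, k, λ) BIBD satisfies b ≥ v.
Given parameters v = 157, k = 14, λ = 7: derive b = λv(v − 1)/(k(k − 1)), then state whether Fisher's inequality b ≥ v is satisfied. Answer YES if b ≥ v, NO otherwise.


b = λv(v − 1)/(k(k − 1)) = 7·157·156/(14·13) = 171444/182 = 942.
Compare with v = 157: b ≥ v, so Fisher's inequality holds.

YES


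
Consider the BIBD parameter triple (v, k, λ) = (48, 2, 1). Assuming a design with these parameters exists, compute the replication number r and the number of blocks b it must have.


Any 2-(v, k, λ) BIBD satisfies two necessary conditions:
  (i)  Each point sits in r blocks, and counting incidences through any fixed point gives r(k − 1) = λ(v − 1), so r = λ(v − 1)/(k − 1).
  (ii) Total incidences bk = vr, so b = vr/k.
Step 1: r = λ(v − 1)/(k − 1) = 1·(48 − 1)/(2 − 1) = 1·47/1 = 47/1 = 47.
Step 2: b = vr/k = 48·47/2 = 2256/2 = 1128.
Check integrality: r = 47 ∈ Z ✓, b = 1128 ∈ Z ✓.
(These identities are necessary conditions: they determine r and b for any design with these parameters, but do not by themselves prove that one exists.)

r = 47, b = 1128.


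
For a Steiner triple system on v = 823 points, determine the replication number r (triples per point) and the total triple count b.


An STS(v) is a 2-(v, 3, 1) BIBD: block size k = 3, λ = 1.
Replication: r(k − 1) = λ(v − 1) ⇒ r·2 = 823 − 1 = 822 ⇒ r = 411.
Block count: b = v(v − 1)/6 = 823·822/6 = 676506/6 = 112751.

r = 411, b = 112751.


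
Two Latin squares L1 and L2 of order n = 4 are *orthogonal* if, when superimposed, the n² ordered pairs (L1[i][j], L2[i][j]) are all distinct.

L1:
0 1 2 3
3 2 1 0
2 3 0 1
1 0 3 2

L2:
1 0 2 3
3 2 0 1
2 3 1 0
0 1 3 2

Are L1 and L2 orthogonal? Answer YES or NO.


Form the n² = 16 superimposed pairs (L1[i][j], L2[i][j]), row by row (rows and columns indexed from 0):
row 0: (0,1) (1,0) (2,2) (3,3)
row 1: (3,3) (2,2) (1,0) (0,1)
row 2: (2,2) (3,3) (0,1) (1,0)
row 3: (1,0) (0,1) (3,3) (2,2)
Orthogonality requires all 16 pairs distinct.
But the pair (3,3) repeats: cell (0,3) has L1 = 3, L2 = 3, and cell (1,0) has L1 = 3, L2 = 3.
A repeated pair means some other pair never occurs (only 4 distinct pairs out of 16), so the squares are not orthogonal.
Conclusion: NO.

NO


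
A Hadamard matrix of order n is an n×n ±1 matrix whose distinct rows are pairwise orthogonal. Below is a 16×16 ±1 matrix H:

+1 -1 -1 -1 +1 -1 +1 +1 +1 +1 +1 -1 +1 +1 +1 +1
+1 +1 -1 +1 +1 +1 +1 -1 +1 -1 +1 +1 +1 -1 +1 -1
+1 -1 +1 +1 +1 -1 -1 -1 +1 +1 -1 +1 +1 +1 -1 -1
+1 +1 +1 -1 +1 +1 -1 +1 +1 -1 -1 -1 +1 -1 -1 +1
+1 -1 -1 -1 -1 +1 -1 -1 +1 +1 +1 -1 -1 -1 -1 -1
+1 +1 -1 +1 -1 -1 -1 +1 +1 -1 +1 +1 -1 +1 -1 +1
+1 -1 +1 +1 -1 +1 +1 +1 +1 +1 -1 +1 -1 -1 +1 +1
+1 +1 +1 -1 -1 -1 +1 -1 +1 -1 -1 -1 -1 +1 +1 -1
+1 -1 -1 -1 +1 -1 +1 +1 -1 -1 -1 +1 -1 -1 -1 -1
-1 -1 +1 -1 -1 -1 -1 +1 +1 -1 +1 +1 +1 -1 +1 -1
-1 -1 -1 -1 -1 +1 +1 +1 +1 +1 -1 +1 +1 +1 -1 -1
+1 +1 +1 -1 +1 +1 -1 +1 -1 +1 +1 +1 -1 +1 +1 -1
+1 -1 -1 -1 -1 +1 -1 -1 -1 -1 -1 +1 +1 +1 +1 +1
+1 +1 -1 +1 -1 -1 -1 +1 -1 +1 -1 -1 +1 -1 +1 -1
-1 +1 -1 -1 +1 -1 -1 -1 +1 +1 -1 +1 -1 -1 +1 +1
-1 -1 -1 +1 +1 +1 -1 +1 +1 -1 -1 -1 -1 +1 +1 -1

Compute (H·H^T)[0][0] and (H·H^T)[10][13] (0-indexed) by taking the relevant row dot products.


Row 0 of H: [1, -1, -1, -1, 1, -1, 1, 1, 1, 1, 1, -1, 1, 1, 1, 1].
Row 10 of H: [-1, -1, -1, -1, -1, 1, 1, 1, 1, 1, -1, 1, 1, 1, -1, -1].
Row 13 of H: [1, 1, -1, 1, -1, -1, -1, 1, -1, 1, -1, -1, 1, -1, 1, -1].
(H·H^T)[0][0] = Σ_j H[0][j]·H[0][j] = (1)² + (-1)² + (-1)² + (-1)² + (1)² + (-1)² + (1)² + (1)² + (1)² + (1)² + (1)² + (-1)² + (1)² + (1)² + (1)² + (1)² = 1 + 1 + 1 + 1 + 1 + 1 + 1 + 1 + 1 + 1 + 1 + 1 + 1 + 1 + 1 + 1 = 16.
(H·H^T)[10][13] = Σ_j H[10][j]·H[13][j] = (-1)·(1) + (-1)·(1) + (-1)·(-1) + (-1)·(1) + (-1)·(-1) + (1)·(-1) + (1)·(-1) + (1)·(1) + (1)·(-1) + (1)·(1) + (-1)·(-1) + (1)·(-1) + (1)·(1) + (1)·(-1) + (-1)·(1) + (-1)·(-1) = -1 + -1 + 1 + -1 + 1 + -1 + -1 + 1 + -1 + 1 + 1 + -1 + 1 + -1 + -1 + 1 = -2.
Rows 10 and 13 are not orthogonal (dot product = -2 ≠ 0), so H is not a Hadamard matrix.

(0,0) entry = 16; (10,13) entry = -2.


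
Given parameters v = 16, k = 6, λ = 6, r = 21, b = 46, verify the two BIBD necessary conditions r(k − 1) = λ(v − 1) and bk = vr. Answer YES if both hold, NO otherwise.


Condition (i): r(k − 1) = 21·5 = 105; λ(v − 1) = 6·15 = 90. Match? NO.
Condition (ii): bk = 46·6 = 276; vr = 16·21 = 336. Match? NO.
Both conditions hold? NO.

NO


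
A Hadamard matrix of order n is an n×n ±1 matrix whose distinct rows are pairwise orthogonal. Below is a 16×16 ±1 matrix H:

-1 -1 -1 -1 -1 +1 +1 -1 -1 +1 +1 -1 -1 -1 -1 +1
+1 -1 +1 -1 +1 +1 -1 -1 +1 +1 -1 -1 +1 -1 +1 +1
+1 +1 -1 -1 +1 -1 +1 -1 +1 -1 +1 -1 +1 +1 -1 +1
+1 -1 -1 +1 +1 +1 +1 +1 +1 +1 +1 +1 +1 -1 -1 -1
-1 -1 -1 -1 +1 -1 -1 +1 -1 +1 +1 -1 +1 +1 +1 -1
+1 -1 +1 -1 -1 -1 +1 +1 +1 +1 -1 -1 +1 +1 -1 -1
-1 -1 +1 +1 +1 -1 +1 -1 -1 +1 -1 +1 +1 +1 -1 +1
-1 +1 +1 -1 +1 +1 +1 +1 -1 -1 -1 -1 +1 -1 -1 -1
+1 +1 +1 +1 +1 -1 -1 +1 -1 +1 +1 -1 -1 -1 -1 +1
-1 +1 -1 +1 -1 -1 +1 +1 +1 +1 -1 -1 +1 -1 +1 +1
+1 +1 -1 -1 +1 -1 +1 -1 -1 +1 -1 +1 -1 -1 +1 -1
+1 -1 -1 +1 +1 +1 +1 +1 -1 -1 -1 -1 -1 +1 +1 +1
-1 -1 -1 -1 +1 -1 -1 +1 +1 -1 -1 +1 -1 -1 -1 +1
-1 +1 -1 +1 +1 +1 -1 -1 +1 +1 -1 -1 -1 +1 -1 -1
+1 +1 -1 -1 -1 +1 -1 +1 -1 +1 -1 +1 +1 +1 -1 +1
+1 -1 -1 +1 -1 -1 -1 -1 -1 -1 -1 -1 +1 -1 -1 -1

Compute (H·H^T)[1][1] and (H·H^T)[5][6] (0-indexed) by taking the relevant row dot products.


Row 1 of H: [1, -1, 1, -1, 1, 1, -1, -1, 1, 1, -1, -1, 1, -1, 1, 1].
Row 5 of H: [1, -1, 1, -1, -1, -1, 1, 1, 1, 1, -1, -1, 1, 1, -1, -1].
Row 6 of H: [-1, -1, 1, 1, 1, -1, 1, -1, -1, 1, -1, 1, 1, 1, -1, 1].
(H·H^T)[1][1] = Σ_j H[1][j]·H[1][j] = (1)² + (-1)² + (1)² + (-1)² + (1)² + (1)² + (-1)² + (-1)² + (1)² + (1)² + (-1)² + (-1)² + (1)² + (-1)² + (1)² + (1)² = 1 + 1 + 1 + 1 + 1 + 1 + 1 + 1 + 1 + 1 + 1 + 1 + 1 + 1 + 1 + 1 = 16.
(H·H^T)[5][6] = Σ_j H[5][j]·H[6][j] = (1)·(-1) + (-1)·(-1) + (1)·(1) + (-1)·(1) + (-1)·(1) + (-1)·(-1) + (1)·(1) + (1)·(-1) + (1)·(-1) + (1)·(1) + (-1)·(-1) + (-1)·(1) + (1)·(1) + (1)·(1) + (-1)·(-1) + (-1)·(1) = -1 + 1 + 1 + -1 + -1 + 1 + 1 + -1 + -1 + 1 + 1 + -1 + 1 + 1 + 1 + -1 = 2.
Rows 5 and 6 are not orthogonal (dot product = 2 ≠ 0), so H is not a Hadamard matrix.

(1,1) entry = 16; (5,6) entry = 2.


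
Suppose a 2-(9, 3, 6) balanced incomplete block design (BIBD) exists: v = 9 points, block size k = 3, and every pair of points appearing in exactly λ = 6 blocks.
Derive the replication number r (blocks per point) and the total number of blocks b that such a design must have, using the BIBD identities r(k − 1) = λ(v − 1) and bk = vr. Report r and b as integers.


Any 2-(v, k, λ) BIBD satisfies two necessary conditions:
  (i)  Each point sits in r blocks, and counting incidences through any fixed point gives r(k − 1) = λ(v − 1), so r = λ(v − 1)/(k − 1).
  (ii) Total incidences bk = vr, so b = vr/k.
Step 1: r = λ(v − 1)/(k − 1) = 6·(9 − 1)/(3 − 1) = 6·8/2 = 48/2 = 24.
Step 2: b = vr/k = 9·24/3 = 216/3 = 72.
Check integrality: r = 24 ∈ Z ✓, b = 72 ∈ Z ✓.
(These identities are necessary conditions: they determine r and b for any design with these parameters, but do not by themselves prove that one exists.)

r = 24, b = 72.


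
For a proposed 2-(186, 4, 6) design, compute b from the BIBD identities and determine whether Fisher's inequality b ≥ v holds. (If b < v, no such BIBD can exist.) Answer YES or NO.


b = λv(v − 1)/(k(k − 1)) = 6·186·185/(4·3) = 206460/12 = 17205.
Compare with v = 186: b ≥ v, so Fisher's inequality holds.

YES


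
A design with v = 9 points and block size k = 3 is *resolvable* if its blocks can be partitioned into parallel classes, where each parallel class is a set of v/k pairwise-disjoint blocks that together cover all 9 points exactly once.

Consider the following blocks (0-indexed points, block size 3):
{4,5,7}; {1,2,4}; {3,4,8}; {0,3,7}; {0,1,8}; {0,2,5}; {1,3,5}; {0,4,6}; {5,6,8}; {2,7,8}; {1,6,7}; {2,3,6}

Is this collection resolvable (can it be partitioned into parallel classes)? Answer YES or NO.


v = 9, block size k = 3, number of blocks = 12.
For resolvability, blocks must partition into parallel classes of size v/k = 3.
Total blocks must therefore be a multiple of 3: 12 = 3·4 + 0 ⇒ divisible ✓.
Greedy packing gives 4 candidate class(es). Each should be a full parallel class (size 3, covers all 9 points).
  Class 1 (3 blocks): {4,5,7}; {0,1,8}; {2,3,6}. Points covered: [0, 1, 2, 3, 4, 5, 6, 7, 8].
  Class 2 (3 blocks): {1,2,4}; {0,3,7}; {5,6,8}. Points covered: [0, 1, 2, 3, 4, 5, 6, 7, 8].
  Class 3 (3 blocks): {3,4,8}; {0,2,5}; {1,6,7}. Points covered: [0, 1, 2, 3, 4, 5, 6, 7, 8].
  Class 4 (3 blocks): {1,3,5}; {0,4,6}; {2,7,8}. Points covered: [0, 1, 2, 3, 4, 5, 6, 7, 8].
All classes full (size 3)? YES. All classes cover every point? YES.
Resolvable? YES.

YES


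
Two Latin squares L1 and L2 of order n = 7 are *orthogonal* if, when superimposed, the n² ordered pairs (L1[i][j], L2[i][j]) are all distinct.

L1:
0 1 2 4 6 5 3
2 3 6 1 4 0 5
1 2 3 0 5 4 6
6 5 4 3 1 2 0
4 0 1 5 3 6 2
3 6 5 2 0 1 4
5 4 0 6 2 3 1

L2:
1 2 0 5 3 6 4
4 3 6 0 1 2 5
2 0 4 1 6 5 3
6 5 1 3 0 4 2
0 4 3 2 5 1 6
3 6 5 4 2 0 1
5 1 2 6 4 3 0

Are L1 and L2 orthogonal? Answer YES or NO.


Form the n² = 49 superimposed pairs (L1[i][j], L2[i][j]), row by row (rows and columns indexed from 0):
row 0: (0,1) (1,2) (2,0) (4,5) (6,3) (5,6) (3,4)
row 1: (2,4) (3,3) (6,6) (1,0) (4,1) (0,2) (5,5)
row 2: (1,2) (2,0) (3,4) (0,1) (5,6) (4,5) (6,3)
row 3: (6,6) (5,5) (4,1) (3,3) (1,0) (2,4) (0,2)
row 4: (4,0) (0,4) (1,3) (5,2) (3,5) (6,1) (2,6)
row 5: (3,3) (6,6) (5,5) (2,4) (0,2) (1,0) (4,1)
row 6: (5,5) (4,1) (0,2) (6,6) (2,4) (3,3) (1,0)
Orthogonality requires all 49 pairs distinct.
But the pair (1,2) repeats: cell (0,1) has L1 = 1, L2 = 2, and cell (2,0) has L1 = 1, L2 = 2.
A repeated pair means some other pair never occurs (only 21 distinct pairs out of 49), so the squares are not orthogonal.
Conclusion: NO.

NO


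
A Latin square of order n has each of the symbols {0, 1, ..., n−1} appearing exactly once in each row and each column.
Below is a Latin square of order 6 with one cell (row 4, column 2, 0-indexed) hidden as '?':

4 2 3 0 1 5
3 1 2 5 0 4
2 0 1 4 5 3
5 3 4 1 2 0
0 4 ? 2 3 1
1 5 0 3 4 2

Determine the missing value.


Row 4 contains symbols [0, 1, 2, 3, 4] — missing [5].
Column 2 contains symbols [0, 1, 2, 3, 4] — missing [5].
The missing symbol must appear in both missing sets; intersection = [5].
Therefore the hidden value is 5.

Missing value = 5.


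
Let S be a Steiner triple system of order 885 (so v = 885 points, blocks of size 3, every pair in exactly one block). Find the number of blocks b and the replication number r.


An STS(v) is a 2-(v, 3, 1) BIBD: block size k = 3, λ = 1.
Replication: r(k − 1) = λ(v − 1) ⇒ r·2 = 885 − 1 = 884 ⇒ r = 442.
Block count: b = v(v − 1)/6 = 885·884/6 = 782340/6 = 130390.
(Check via bk = vr: 130390·3 = 391170 = 885·442 = 391170 ✓.)

r = 442, b = 130390.


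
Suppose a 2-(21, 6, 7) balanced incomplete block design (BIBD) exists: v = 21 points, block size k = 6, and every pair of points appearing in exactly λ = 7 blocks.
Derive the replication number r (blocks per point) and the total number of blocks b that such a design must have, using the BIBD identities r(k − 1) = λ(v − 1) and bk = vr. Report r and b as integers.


Any 2-(v, k, λ) BIBD satisfies two necessary conditions:
  (i)  Each point sits in r blocks, and counting incidences through any fixed point gives r(k − 1) = λ(v − 1), so r = λ(v − 1)/(k − 1).
  (ii) Total incidences bk = vr, so b = vr/k.
Step 1: r = λ(v − 1)/(k − 1) = 7·(21 − 1)/(6 − 1) = 7·20/5 = 140/5 = 28.
Step 2: b = vr/k = 21·28/6 = 588/6 = 98.
Check integrality: r = 28 ∈ Z ✓, b = 98 ∈ Z ✓.
(These identities are necessary conditions: they determine r and b for any design with these parameters, but do not by themselves prove that one exists.)

r = 28, b = 98.


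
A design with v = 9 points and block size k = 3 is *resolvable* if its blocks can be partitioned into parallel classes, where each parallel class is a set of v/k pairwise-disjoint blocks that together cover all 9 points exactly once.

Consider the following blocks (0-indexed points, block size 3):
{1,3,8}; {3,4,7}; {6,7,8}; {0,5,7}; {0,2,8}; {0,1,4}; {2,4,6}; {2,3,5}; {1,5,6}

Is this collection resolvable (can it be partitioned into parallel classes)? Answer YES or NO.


v = 9, block size k = 3, number of blocks = 9.
For resolvability, blocks must partition into parallel classes of size v/k = 3.
Total blocks must therefore be a multiple of 3: 9 = 3·3 + 0 ⇒ divisible ✓.
Greedy packing gives 3 candidate class(es). Each should be a full parallel class (size 3, covers all 9 points).
  Class 1 (3 blocks): {1,3,8}; {0,5,7}; {2,4,6}. Points covered: [0, 1, 2, 3, 4, 5, 6, 7, 8].
  Class 2 (3 blocks): {3,4,7}; {0,2,8}; {1,5,6}. Points covered: [0, 1, 2, 3, 4, 5, 6, 7, 8].
  Class 3 (3 blocks): {6,7,8}; {0,1,4}; {2,3,5}. Points covered: [0, 1, 2, 3, 4, 5, 6, 7, 8].
All classes full (size 3)? YES. All classes cover every point? YES.
Resolvable? YES.

YES


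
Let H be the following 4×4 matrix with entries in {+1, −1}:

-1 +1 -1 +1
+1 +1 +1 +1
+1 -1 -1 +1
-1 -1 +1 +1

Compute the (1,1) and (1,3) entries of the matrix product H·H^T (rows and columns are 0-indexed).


Row 1 of H: [1, 1, 1, 1].
Row 3 of H: [-1, -1, 1, 1].
(H·H^T)[1][1] = Σ_j H[1][j]·H[1][j] = (1)² + (1)² + (1)² + (1)² = 1 + 1 + 1 + 1 = 4.
(H·H^T)[1][3] = Σ_j H[1][j]·H[3][j] = (1)·(-1) + (1)·(-1) + (1)·(1) + (1)·(1) = -1 + -1 + 1 + 1 = 0.
So rows 1 and 3 are orthogonal; the diagonal entry equals n = 4.

(1,1) entry = 4; (1,3) entry = 0.


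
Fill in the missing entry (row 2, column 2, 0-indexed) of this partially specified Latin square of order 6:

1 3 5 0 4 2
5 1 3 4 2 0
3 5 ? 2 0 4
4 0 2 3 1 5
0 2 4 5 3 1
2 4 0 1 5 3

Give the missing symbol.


Row 2 contains symbols [0, 2, 3, 4, 5] — missing [1].
Column 2 contains symbols [0, 2, 3, 4, 5] — missing [1].
The missing symbol must appear in both missing sets; intersection = [1].
Therefore the hidden value is 1.

Missing value = 1.


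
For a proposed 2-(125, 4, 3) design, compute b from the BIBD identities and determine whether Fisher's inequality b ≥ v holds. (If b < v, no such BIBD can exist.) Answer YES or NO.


r = λ(v − 1)/(k − 1) = 3·124/3 = 124.
b = vr/k = 125·124/4 = 3875.
Fisher's inequality: b ≥ v ⇔ 3875 ≥ 125? YES.

YES


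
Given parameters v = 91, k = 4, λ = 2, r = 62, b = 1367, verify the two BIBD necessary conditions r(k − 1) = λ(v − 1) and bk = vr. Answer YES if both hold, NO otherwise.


Condition (i): r(k − 1) = 62·3 = 186; λ(v − 1) = 2·90 = 180. Match? NO.
Condition (ii): bk = 1367·4 = 5468; vr = 91·62 = 5642. Match? NO.
Both conditions hold? NO.

NO


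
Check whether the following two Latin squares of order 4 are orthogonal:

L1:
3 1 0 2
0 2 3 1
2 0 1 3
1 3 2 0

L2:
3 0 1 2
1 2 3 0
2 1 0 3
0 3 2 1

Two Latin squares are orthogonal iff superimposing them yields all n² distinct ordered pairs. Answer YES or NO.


Form the n² = 16 superimposed pairs (L1[i][j], L2[i][j]), row by row (rows and columns indexed from 0):
row 0: (3,3) (1,0) (0,1) (2,2)
row 1: (0,1) (2,2) (3,3) (1,0)
row 2: (2,2) (0,1) (1,0) (3,3)
row 3: (1,0) (3,3) (2,2) (0,1)
Orthogonality requires all 16 pairs distinct.
But the pair (0,1) repeats: cell (0,2) has L1 = 0, L2 = 1, and cell (1,0) has L1 = 0, L2 = 1.
A repeated pair means some other pair never occurs (only 4 distinct pairs out of 16), so the squares are not orthogonal.
Conclusion: NO.

NO
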